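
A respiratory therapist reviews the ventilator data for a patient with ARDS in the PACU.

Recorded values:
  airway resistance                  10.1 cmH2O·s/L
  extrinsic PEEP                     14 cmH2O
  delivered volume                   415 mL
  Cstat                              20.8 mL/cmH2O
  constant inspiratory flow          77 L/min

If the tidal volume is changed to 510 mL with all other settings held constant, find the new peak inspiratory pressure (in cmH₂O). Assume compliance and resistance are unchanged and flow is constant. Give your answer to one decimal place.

Flow: 77 L/min ÷ 60 = 1.2833 L/s.
PIP = Vt/C + R·V̇ + PEEP (constant-flow equation of motion).
Only the elastic term changes: ΔPIP = ΔVt / C = (510 − 415) / 20.8 = 4.567 cmH2O.
Original PIP = 415/20.8 + 10.1×1.2833 + 14 = 46.913 cmH2O; new PIP = 46.913 + (4.567) = 51.48 cmH2O.

51.5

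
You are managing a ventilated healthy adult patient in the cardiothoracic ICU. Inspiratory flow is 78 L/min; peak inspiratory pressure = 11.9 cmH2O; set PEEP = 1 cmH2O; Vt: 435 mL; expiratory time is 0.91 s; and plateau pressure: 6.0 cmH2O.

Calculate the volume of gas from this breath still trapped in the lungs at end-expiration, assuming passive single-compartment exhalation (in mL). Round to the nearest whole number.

43

Flow: 78 L/min ÷ 60 = 1.3 L/s.
R = (PIP − Pplat)/V̇ = (11.9 − 6.0) / 1.3 = 5.9/1.3 = 4.538 cmH2O·s/L.
C = Vt/(Pplat − PEEP) = 435.0 / (6.0 − 1) = 435.0/5.0 = 87.0 mL/cmH2O.
τ = R × C = 4.538 × 0.087 L/cmH2O = 0.3948 s.
Fraction remaining = e^(−Te/τ) = e^(−0.91/0.3948) = 0.09976.
Trapped volume = 435.0 × 0.09976 = 43.396 mL.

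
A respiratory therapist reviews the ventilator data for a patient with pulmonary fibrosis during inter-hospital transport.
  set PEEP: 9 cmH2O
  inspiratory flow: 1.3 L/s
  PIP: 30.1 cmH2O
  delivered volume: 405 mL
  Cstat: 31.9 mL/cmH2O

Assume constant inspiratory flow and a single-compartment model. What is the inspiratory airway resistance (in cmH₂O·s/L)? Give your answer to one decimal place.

Equation of motion (constant flow): PIP = Vt/C + R·V̇ + PEEP.
R·V̇ = PIP − Vt/C − PEEP = 30.1 − 405/31.9 − 9 = 30.1 − 12.696 − 9 = 8.404 cmH2O.
R = 8.404 / 1.3 = 6.465 cmH2O·s/L.

6.5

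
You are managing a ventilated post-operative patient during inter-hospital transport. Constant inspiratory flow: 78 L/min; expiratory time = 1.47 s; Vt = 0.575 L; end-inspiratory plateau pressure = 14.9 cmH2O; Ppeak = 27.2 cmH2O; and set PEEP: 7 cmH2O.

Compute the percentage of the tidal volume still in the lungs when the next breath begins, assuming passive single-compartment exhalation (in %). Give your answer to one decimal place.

11.8

Flow: 78 L/min ÷ 60 = 1.3 L/s.
R = (PIP − Pplat)/V̇ = (27.2 − 14.9) / 1.3 = 12.3/1.3 = 9.462 cmH2O·s/L.
C = Vt/(Pplat − PEEP) = 575.0 / (14.9 − 7) = 575.0/7.9 = 72.785 mL/cmH2O.
τ = R × C = 9.462 × 0.07279 L/cmH2O = 0.6887 s.
Fraction remaining at end-expiration = e^(−Te/τ) = e^(−1.47/0.6887) = 0.1183 → 11.83%.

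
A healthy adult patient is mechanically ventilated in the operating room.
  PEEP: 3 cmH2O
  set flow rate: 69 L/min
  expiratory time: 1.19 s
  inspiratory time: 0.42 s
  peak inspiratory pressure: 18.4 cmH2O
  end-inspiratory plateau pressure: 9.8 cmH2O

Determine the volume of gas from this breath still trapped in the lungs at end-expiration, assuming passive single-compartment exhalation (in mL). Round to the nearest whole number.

Flow: 69 L/min ÷ 60 = 1.15 L/s.
Vt = flow × Ti = 1.15 L/s × 0.42 s × 1000 mL/L = 483.0 mL.
R = (PIP − Pplat)/V̇ = (18.4 − 9.8) / 1.15 = 8.6/1.15 = 7.478 cmH2O·s/L.
C = Vt/(Pplat − PEEP) = 483.0 / (9.8 − 3) = 483.0/6.8 = 71.029 mL/cmH2O.
τ = R × C = 7.478 × 0.07103 L/cmH2O = 0.5312 s.
Fraction remaining = e^(−Te/τ) = e^(−1.19/0.5312) = 0.1064.
Trapped volume = 483.0 × 0.1064 = 51.391 mL.

51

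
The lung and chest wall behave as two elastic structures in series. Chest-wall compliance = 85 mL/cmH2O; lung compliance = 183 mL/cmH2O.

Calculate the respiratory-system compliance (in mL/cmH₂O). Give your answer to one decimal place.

Lung and chest wall are elastances in series: 1/Crs = 1/CL + 1/Ccw.
1/Crs = 1/183 + 1/85 = 0.01723.
Crs = 58.038 mL/cmH2O.

58.0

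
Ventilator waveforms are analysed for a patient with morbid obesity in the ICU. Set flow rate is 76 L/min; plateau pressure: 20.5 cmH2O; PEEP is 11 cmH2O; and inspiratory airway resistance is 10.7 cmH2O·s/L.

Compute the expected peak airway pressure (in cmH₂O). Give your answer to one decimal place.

34.1

Flow: 76 L/min ÷ 60 = 1.2667 L/s.
PIP = Pplat + Raw × flow = 20.5 + 10.7 × 1.2667 = 20.5 + 13.554 = 34.054 cmH2O.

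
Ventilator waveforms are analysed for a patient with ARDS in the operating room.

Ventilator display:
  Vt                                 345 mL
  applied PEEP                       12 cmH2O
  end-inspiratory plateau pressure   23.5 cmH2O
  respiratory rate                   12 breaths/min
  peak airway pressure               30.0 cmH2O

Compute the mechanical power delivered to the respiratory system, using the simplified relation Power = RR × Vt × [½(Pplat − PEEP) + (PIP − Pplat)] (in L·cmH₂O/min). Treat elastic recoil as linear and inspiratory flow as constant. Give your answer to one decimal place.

50.7

Per-breath work = Vt × [½(Pplat−PEEP) + (PIP−Pplat)] = 0.345 × [0.5×11.5 + 6.5] = 0.345 × 12.25 = 4.226 L·cmH2O.
Power = 12 × 4.226 = 50.712 L·cmH2O/min.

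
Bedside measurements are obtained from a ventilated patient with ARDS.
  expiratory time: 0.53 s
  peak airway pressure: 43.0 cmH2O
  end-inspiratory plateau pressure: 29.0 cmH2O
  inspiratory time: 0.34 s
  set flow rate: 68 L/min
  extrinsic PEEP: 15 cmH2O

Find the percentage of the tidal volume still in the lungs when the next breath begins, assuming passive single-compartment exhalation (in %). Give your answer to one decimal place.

21.0

Flow: 68 L/min ÷ 60 = 1.1333 L/s.
Vt = flow × Ti = 1.1333 L/s × 0.34 s × 1000 mL/L = 385.32 mL.
R = (PIP − Pplat)/V̇ = (43.0 − 29.0) / 1.1333 = 14.0/1.1333 = 12.353 cmH2O·s/L.
C = Vt/(Pplat − PEEP) = 385.32 / (29.0 − 15) = 385.32/14.0 = 27.523 mL/cmH2O.
τ = R × C = 12.353 × 0.02752 L/cmH2O = 0.34 s.
Fraction remaining at end-expiration = e^(−Te/τ) = e^(−0.53/0.34) = 0.2104 → 21.04%.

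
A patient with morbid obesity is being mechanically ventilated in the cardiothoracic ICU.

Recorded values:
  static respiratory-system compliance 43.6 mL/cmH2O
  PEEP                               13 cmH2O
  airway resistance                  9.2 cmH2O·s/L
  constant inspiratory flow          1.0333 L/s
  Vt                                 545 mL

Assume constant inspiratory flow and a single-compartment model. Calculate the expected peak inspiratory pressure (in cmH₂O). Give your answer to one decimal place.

35.0

Equation of motion (constant flow): PIP = Vt/C + R·V̇ + PEEP.
PIP = 545/43.6 + 9.2×1.0333 + 13 = 12.5 + 9.506 + 13 = 35.006 cmH2O.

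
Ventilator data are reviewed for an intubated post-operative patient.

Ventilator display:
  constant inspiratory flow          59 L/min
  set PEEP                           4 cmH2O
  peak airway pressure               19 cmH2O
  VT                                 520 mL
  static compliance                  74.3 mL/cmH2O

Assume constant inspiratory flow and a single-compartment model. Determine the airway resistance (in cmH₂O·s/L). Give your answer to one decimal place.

8.1

Flow: 59 L/min ÷ 60 = 0.9833 L/s.
Equation of motion (constant flow): PIP = Vt/C + R·V̇ + PEEP.
R·V̇ = PIP − Vt/C − PEEP = 19 − 520/74.3 − 4 = 19 − 6.999 − 4 = 8.001 cmH2O.
R = 8.001 / 0.9833 = 8.137 cmH2O·s/L.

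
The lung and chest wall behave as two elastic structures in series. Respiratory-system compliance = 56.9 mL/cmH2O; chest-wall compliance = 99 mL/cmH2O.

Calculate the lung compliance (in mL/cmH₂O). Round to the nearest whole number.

134

1/CL = 1/Crs − 1/Ccw.
1/CL = 1/56.9 − 1/99 = 0.007474.
CL = 133.8 mL/cmH2O.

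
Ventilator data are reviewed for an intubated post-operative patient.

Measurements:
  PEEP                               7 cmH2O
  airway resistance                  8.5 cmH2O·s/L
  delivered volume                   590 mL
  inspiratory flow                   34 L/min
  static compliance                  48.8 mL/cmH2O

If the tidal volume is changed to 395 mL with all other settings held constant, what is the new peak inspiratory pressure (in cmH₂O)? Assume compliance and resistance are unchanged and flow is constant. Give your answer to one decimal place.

Flow: 34 L/min ÷ 60 = 0.5667 L/s.
PIP = Vt/C + R·V̇ + PEEP (constant-flow equation of motion).
Only the elastic term changes: ΔPIP = ΔVt / C = (395 − 590) / 48.8 = -3.996 cmH2O.
Original PIP = 590/48.8 + 8.5×0.5667 + 7 = 23.907 cmH2O; new PIP = 23.907 + (-3.996) = 19.911 cmH2O.

19.9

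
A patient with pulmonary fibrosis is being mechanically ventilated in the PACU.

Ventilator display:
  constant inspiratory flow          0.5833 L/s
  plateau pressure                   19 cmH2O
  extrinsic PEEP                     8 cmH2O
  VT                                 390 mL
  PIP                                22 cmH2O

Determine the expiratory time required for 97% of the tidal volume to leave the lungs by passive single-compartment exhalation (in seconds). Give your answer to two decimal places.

0.64

R = (PIP − Pplat)/V̇ = (22 − 19) / 0.5833 = 3.0/0.5833 = 5.143 cmH2O·s/L.
C = Vt/(Pplat − PEEP) = 390.0 / (19 − 8) = 390.0/11.0 = 35.455 mL/cmH2O.
τ = R × C = 5.143 × 0.03546 L/cmH2O = 0.1824 s.
t = −τ·ln(1 − 0.97) = −0.1824·ln(0.03) = 0.6396 s.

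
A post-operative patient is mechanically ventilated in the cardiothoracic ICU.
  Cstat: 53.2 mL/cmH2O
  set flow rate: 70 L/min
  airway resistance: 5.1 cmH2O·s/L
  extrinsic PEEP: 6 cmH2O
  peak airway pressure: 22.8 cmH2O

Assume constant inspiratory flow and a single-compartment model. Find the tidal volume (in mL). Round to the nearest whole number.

577

Flow: 70 L/min ÷ 60 = 1.1667 L/s.
Equation of motion (constant flow): PIP = Vt/C + R·V̇ + PEEP.
Vt/C = PIP − R·V̇ − PEEP = 22.8 − 5.95 − 6 = 10.85 cmH2O.
Vt = C × 10.85 = 53.2 × 10.85 = 577.22 mL.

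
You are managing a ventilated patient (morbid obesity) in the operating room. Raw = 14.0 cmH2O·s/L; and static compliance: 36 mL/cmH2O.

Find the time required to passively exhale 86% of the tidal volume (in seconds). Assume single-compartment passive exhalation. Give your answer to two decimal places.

τ = R × C = 14.0 × 36 mL/cmH2O = 14.0 × 0.036 L/cmH2O = 0.504 s.
Exhaled fraction f = 1 − e^(−t/τ) → t = −τ·ln(1 − f) = −0.504·ln(0.14) = 0.9909 s.

0.99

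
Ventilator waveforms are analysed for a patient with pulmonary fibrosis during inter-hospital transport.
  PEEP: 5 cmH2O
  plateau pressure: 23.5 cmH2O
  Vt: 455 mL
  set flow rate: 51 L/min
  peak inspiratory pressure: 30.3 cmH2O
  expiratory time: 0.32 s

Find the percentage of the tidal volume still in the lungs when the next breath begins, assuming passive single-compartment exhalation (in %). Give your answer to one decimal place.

19.7

Flow: 51 L/min ÷ 60 = 0.85 L/s.
R = (PIP − Pplat)/V̇ = (30.3 − 23.5) / 0.85 = 6.8/0.85 = 8.0 cmH2O·s/L.
C = Vt/(Pplat − PEEP) = 455.0 / (23.5 − 5) = 455.0/18.5 = 24.595 mL/cmH2O.
τ = R × C = 8.0 × 0.0246 L/cmH2O = 0.1968 s.
Fraction remaining at end-expiration = e^(−Te/τ) = e^(−0.32/0.1968) = 0.1967 → 19.67%.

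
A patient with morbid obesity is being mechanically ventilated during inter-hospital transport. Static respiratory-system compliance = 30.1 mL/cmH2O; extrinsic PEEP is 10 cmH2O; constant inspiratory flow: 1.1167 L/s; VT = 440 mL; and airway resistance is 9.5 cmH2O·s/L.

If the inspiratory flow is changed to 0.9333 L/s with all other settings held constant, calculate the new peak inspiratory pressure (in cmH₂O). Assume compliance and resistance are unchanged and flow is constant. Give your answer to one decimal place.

PIP = Vt/C + R·V̇ + PEEP (constant-flow equation of motion).
Only the resistive term changes: ΔPIP = R × ΔV̇ = 9.5 × (0.9333 − 1.1167) = 9.5 × -0.1834 = -1.742 cmH2O.
Original PIP = 440/30.1 + 9.5×1.1167 + 10 = 35.227 cmH2O; new PIP = 35.227 + (-1.742) = 33.485 cmH2O.

33.5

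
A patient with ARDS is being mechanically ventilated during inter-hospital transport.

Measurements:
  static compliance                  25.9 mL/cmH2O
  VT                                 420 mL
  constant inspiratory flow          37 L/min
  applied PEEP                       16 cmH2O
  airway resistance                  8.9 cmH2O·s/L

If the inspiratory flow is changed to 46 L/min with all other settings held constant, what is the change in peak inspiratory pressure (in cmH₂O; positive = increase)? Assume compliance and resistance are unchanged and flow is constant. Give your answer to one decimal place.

1.3

Flow: 37 L/min ÷ 60 = 0.6167 L/s.
New flow: 46 L/min ÷ 60 = 0.7667 L/s.
PIP = Vt/C + R·V̇ + PEEP (constant-flow equation of motion).
Only the resistive term changes: ΔPIP = R × ΔV̇ = 8.9 × (0.7667 − 0.6167) = 8.9 × 0.15 = 1.335 cmH2O.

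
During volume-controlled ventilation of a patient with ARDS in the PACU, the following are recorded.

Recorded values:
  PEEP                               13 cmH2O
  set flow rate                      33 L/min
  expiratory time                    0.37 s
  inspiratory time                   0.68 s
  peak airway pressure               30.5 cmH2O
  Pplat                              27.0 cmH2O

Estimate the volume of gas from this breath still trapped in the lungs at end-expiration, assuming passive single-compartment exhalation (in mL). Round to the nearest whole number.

42

Flow: 33 L/min ÷ 60 = 0.55 L/s.
Vt = flow × Ti = 0.55 L/s × 0.68 s × 1000 mL/L = 374.0 mL.
R = (PIP − Pplat)/V̇ = (30.5 − 27.0) / 0.55 = 3.5/0.55 = 6.364 cmH2O·s/L.
C = Vt/(Pplat − PEEP) = 374.0 / (27.0 − 13) = 374.0/14.0 = 26.714 mL/cmH2O.
τ = R × C = 6.364 × 0.02671 L/cmH2O = 0.17 s.
Fraction remaining = e^(−Te/τ) = e^(−0.37/0.17) = 0.1134.
Trapped volume = 374.0 × 0.1134 = 42.412 mL.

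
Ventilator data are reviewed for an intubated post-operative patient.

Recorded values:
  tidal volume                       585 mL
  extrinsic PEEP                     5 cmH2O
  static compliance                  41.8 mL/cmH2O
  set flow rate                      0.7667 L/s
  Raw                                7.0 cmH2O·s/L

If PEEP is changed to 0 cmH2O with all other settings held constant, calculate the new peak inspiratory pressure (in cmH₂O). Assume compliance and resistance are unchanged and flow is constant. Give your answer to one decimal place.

PIP = Vt/C + R·V̇ + PEEP (constant-flow equation of motion).
Only the baseline term changes: ΔPIP = ΔPEEP = 0 − 5 = -5.0 cmH2O.
Original PIP = 585/41.8 + 7.0×0.7667 + 5 = 24.362 cmH2O; new PIP = 24.362 + (-5.0) = 19.362 cmH2O.

19.4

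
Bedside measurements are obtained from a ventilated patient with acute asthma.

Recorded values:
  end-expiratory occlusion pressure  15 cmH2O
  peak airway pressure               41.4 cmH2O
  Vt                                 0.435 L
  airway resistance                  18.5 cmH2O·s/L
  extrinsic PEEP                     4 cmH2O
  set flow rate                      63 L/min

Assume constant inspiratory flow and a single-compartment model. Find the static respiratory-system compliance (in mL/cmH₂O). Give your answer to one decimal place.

62.4

Flow: 63 L/min ÷ 60 = 1.05 L/s.
Total PEEP = 15 cmH2O (set 4 + intrinsic 11); this is the baseline alveolar pressure.
Equation of motion (constant flow): PIP = Vt/C + R·V̇ + PEEP.
Vt/C = PIP − R·V̇ − PEEP = 41.4 − 18.5×1.05 − 15 = 41.4 − 19.425 − 15 = 6.975 cmH2O.
C = Vt / 6.975 = 435 / 6.975 = 62.366 mL/cmH2O.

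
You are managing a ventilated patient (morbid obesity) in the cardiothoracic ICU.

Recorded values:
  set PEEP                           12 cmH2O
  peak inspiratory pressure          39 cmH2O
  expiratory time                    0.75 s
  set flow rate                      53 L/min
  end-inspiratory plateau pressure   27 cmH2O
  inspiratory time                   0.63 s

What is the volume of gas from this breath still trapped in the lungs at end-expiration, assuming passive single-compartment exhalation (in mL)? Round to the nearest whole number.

126

Flow: 53 L/min ÷ 60 = 0.8833 L/s.
Vt = flow × Ti = 0.8833 L/s × 0.63 s × 1000 mL/L = 556.48 mL.
R = (PIP − Pplat)/V̇ = (39 − 27) / 0.8833 = 12.0/0.8833 = 13.585 cmH2O·s/L.
C = Vt/(Pplat − PEEP) = 556.48 / (27 − 12) = 556.48/15.0 = 37.099 mL/cmH2O.
τ = R × C = 13.585 × 0.0371 L/cmH2O = 0.504 s.
Fraction remaining = e^(−Te/τ) = e^(−0.75/0.504) = 0.2258.
Trapped volume = 556.48 × 0.2258 = 125.65 mL.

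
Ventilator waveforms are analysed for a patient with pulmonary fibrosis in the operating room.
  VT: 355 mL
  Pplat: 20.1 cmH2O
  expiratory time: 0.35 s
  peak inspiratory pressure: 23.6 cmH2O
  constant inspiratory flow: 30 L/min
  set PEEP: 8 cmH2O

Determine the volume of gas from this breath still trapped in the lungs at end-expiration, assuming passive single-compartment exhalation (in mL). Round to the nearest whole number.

65

Flow: 30 L/min ÷ 60 = 0.5 L/s.
R = (PIP − Pplat)/V̇ = (23.6 − 20.1) / 0.5 = 3.5/0.5 = 7.0 cmH2O·s/L.
C = Vt/(Pplat − PEEP) = 355.0 / (20.1 − 8) = 355.0/12.1 = 29.339 mL/cmH2O.
τ = R × C = 7.0 × 0.02934 L/cmH2O = 0.2054 s.
Fraction remaining = e^(−Te/τ) = e^(−0.35/0.2054) = 0.182.
Trapped volume = 355.0 × 0.182 = 64.61 mL.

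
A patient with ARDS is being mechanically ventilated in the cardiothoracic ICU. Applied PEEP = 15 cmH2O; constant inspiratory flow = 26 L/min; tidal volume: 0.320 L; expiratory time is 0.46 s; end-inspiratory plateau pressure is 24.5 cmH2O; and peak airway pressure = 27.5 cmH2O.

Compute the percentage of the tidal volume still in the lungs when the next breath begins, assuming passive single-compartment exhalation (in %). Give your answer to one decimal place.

Flow: 26 L/min ÷ 60 = 0.4333 L/s.
R = (PIP − Pplat)/V̇ = (27.5 − 24.5) / 0.4333 = 3.0/0.4333 = 6.924 cmH2O·s/L.
C = Vt/(Pplat − PEEP) = 320.0 / (24.5 − 15) = 320.0/9.5 = 33.684 mL/cmH2O.
τ = R × C = 6.924 × 0.03368 L/cmH2O = 0.2332 s.
Fraction remaining at end-expiration = e^(−Te/τ) = e^(−0.46/0.2332) = 0.1391 → 13.91%.

13.9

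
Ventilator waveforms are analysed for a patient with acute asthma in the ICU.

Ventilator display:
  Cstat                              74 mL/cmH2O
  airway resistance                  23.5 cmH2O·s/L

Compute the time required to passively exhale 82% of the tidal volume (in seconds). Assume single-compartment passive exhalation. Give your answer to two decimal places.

2.98

τ = R × C = 23.5 × 74 mL/cmH2O = 23.5 × 0.074 L/cmH2O = 1.739 s.
Exhaled fraction f = 1 − e^(−t/τ) → t = −τ·ln(1 − f) = −1.739·ln(0.18) = 2.982 s.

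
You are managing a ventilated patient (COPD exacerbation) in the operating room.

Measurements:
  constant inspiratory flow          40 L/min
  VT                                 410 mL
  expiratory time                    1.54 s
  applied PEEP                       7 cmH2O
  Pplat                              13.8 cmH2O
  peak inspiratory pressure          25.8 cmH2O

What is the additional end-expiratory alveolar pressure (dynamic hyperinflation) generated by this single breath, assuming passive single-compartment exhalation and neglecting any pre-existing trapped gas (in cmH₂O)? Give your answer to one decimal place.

1.6

Flow: 40 L/min ÷ 60 = 0.6667 L/s.
R = (PIP − Pplat)/V̇ = (25.8 − 13.8) / 0.6667 = 12.0/0.6667 = 17.999 cmH2O·s/L.
C = Vt/(Pplat − PEEP) = 410.0 / (13.8 − 7) = 410.0/6.8 = 60.294 mL/cmH2O.
τ = R × C = 17.999 × 0.06029 L/cmH2O = 1.085 s.
Fraction remaining = e^(−Te/τ) = e^(−1.54/1.085) = 0.2419; trapped volume = 410.0 × 0.2419 = 99.179 mL.
Additional alveolar pressure from trapping ≈ V_trapped / C = 99.179 / 60.294 = 1.645 cmH2O.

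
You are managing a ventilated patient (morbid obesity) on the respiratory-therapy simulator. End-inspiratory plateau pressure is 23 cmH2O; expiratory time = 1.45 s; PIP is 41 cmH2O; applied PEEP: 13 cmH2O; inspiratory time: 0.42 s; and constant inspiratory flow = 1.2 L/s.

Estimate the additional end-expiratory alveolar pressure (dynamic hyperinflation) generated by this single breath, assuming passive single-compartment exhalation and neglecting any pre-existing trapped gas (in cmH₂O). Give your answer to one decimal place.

Vt = flow × Ti = 1.2 L/s × 0.42 s × 1000 mL/L = 504.0 mL.
R = (PIP − Pplat)/V̇ = (41 − 23) / 1.2 = 18.0/1.2 = 15.0 cmH2O·s/L.
C = Vt/(Pplat − PEEP) = 504.0 / (23 − 13) = 504.0/10.0 = 50.4 mL/cmH2O.
τ = R × C = 15.0 × 0.0504 L/cmH2O = 0.756 s.
Fraction remaining = e^(−Te/τ) = e^(−1.45/0.756) = 0.1469; trapped volume = 504.0 × 0.1469 = 74.038 mL.
Additional alveolar pressure from trapping ≈ V_trapped / C = 74.038 / 50.4 = 1.469 cmH2O.

1.5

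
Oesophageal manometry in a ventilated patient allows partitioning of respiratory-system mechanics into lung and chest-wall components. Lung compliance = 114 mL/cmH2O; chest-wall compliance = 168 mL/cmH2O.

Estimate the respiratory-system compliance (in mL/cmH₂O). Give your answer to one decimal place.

67.9

Lung and chest wall are elastances in series: 1/Crs = 1/CL + 1/Ccw.
1/Crs = 1/114 + 1/168 = 0.01472.
Crs = 67.935 mL/cmH2O.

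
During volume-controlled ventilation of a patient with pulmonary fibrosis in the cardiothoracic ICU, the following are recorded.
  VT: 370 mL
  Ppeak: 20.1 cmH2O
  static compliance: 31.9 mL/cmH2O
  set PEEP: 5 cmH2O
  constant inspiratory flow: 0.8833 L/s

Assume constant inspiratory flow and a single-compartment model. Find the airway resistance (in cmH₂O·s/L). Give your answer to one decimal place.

4.0

Equation of motion (constant flow): PIP = Vt/C + R·V̇ + PEEP.
R·V̇ = PIP − Vt/C − PEEP = 20.1 − 370/31.9 − 5 = 20.1 − 11.599 − 5 = 3.501 cmH2O.
R = 3.501 / 0.8833 = 3.964 cmH2O·s/L.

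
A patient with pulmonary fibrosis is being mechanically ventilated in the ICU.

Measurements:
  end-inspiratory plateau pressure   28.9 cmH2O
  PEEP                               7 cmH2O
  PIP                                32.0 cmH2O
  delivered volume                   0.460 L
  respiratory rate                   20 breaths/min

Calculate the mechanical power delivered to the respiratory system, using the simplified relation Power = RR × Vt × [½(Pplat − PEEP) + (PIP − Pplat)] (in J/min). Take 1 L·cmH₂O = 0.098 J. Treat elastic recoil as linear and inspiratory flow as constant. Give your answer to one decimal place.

12.7

Per-breath work = Vt × [½(Pplat−PEEP) + (PIP−Pplat)] = 0.460 × [0.5×21.9 + 3.1] = 0.460 × 14.05 = 6.463 L·cmH2O.
Power = 20 × 6.463 = 129.26 L·cmH2O/min.
× 0.098 J/(L·cmH2O) → 12.667 J/min.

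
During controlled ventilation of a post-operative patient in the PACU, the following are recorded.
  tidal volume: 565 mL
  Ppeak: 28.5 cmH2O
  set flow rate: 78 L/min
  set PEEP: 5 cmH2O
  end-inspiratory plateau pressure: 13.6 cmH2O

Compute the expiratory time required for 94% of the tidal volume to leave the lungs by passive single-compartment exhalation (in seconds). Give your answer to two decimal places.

Flow: 78 L/min ÷ 60 = 1.3 L/s.
R = (PIP − Pplat)/V̇ = (28.5 − 13.6) / 1.3 = 14.9/1.3 = 11.462 cmH2O·s/L.
C = Vt/(Pplat − PEEP) = 565.0 / (13.6 − 5) = 565.0/8.6 = 65.698 mL/cmH2O.
τ = R × C = 11.462 × 0.0657 L/cmH2O = 0.7531 s.
t = −τ·ln(1 − 0.94) = −0.7531·ln(0.06) = 2.119 s.

2.12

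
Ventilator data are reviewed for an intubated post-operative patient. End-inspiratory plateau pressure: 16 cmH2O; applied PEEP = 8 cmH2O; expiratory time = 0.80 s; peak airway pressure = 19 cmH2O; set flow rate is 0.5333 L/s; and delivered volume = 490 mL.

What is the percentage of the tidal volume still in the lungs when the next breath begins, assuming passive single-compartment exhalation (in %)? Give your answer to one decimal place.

R = (PIP − Pplat)/V̇ = (19 − 16) / 0.5333 = 3.0/0.5333 = 5.625 cmH2O·s/L.
C = Vt/(Pplat − PEEP) = 490.0 / (16 − 8) = 490.0/8.0 = 61.25 mL/cmH2O.
τ = R × C = 5.625 × 0.06125 L/cmH2O = 0.3445 s.
Fraction remaining at end-expiration = e^(−Te/τ) = e^(−0.80/0.3445) = 0.09806 → 9.806%.

9.8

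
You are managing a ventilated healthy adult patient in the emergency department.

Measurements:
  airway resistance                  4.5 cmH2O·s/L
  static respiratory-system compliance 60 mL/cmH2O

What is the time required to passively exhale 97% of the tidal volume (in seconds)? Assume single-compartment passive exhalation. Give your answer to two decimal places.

τ = R × C = 4.5 × 60 mL/cmH2O = 4.5 × 0.060 L/cmH2O = 0.27 s.
Exhaled fraction f = 1 − e^(−t/τ) → t = −τ·ln(1 − f) = −0.27·ln(0.03) = 0.9468 s.

0.95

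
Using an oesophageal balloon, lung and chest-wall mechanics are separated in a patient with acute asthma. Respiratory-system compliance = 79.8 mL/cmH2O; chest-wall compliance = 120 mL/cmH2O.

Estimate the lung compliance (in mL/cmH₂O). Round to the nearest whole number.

1/CL = 1/Crs − 1/Ccw.
1/CL = 1/79.8 − 1/120 = 0.004198.
CL = 238.21 mL/cmH2O.

238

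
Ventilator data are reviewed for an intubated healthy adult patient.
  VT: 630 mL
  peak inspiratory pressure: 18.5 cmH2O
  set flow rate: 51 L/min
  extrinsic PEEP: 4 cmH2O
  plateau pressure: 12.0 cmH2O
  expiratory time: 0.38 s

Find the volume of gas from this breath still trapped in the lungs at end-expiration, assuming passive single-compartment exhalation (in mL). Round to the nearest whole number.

335

Flow: 51 L/min ÷ 60 = 0.85 L/s.
R = (PIP − Pplat)/V̇ = (18.5 − 12.0) / 0.85 = 6.5/0.85 = 7.647 cmH2O·s/L.
C = Vt/(Pplat − PEEP) = 630.0 / (12.0 − 4) = 630.0/8.0 = 78.75 mL/cmH2O.
τ = R × C = 7.647 × 0.07875 L/cmH2O = 0.6022 s.
Fraction remaining = e^(−Te/τ) = e^(−0.38/0.6022) = 0.532.
Trapped volume = 630.0 × 0.532 = 335.16 mL.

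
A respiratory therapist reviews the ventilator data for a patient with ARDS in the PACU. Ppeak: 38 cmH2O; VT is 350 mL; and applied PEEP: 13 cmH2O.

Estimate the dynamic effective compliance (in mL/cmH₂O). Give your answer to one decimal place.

Dynamic compliance = Vt / (PIP − PEEP) = 350 / (38 − 13) = 350 / 25.0 = 14.0 mL/cmH2O.

14.0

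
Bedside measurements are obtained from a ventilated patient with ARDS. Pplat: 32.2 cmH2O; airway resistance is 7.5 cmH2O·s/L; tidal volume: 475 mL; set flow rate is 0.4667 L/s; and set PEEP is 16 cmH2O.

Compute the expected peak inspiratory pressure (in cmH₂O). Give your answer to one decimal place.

35.7

PIP = Pplat + Raw × flow = 32.2 + 7.5 × 0.4667 = 32.2 + 3.5 = 35.7 cmH2O.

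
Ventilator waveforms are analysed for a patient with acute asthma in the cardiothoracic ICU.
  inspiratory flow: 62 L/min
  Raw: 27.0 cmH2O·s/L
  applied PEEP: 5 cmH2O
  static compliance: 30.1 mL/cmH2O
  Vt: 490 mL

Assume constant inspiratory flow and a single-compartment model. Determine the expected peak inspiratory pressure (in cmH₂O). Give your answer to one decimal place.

Flow: 62 L/min ÷ 60 = 1.0333 L/s.
Equation of motion (constant flow): PIP = Vt/C + R·V̇ + PEEP.
PIP = 490/30.1 + 27.0×1.0333 + 5 = 16.279 + 27.899 + 5 = 49.178 cmH2O.

49.2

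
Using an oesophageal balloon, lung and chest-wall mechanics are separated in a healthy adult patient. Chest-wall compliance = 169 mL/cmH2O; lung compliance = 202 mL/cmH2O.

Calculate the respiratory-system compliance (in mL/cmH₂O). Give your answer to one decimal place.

92.0

Lung and chest wall are elastances in series: 1/Crs = 1/CL + 1/Ccw.
1/Crs = 1/202 + 1/169 = 0.01087.
Crs = 91.996 mL/cmH2O.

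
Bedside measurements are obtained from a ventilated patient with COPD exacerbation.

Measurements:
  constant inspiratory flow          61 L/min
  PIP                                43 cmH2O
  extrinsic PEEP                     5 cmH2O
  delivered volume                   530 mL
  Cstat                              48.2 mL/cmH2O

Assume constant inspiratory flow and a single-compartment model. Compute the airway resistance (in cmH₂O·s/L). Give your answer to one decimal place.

Flow: 61 L/min ÷ 60 = 1.0167 L/s.
Equation of motion (constant flow): PIP = Vt/C + R·V̇ + PEEP.
R·V̇ = PIP − Vt/C − PEEP = 43 − 530/48.2 − 5 = 43 − 10.996 − 5 = 27.004 cmH2O.
R = 27.004 / 1.0167 = 26.56 cmH2O·s/L.

26.6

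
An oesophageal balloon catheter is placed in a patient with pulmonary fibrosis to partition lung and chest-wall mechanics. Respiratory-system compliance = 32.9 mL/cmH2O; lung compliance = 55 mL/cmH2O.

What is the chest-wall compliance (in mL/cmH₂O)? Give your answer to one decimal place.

81.9

1/Ccw = 1/Crs − 1/CL.
1/Ccw = 1/32.9 − 1/55 = 0.01221.
Ccw = 81.9 mL/cmH2O.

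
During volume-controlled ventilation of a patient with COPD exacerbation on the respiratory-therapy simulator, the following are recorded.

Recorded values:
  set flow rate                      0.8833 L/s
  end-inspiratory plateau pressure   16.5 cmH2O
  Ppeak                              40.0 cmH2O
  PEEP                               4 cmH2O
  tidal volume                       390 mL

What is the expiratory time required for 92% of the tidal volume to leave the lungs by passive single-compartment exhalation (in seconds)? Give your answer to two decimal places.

R = (PIP − Pplat)/V̇ = (40.0 − 16.5) / 0.8833 = 23.5/0.8833 = 26.605 cmH2O·s/L.
C = Vt/(Pplat − PEEP) = 390.0 / (16.5 − 4) = 390.0/12.5 = 31.2 mL/cmH2O.
τ = R × C = 26.605 × 0.0312 L/cmH2O = 0.8301 s.
t = −τ·ln(1 − 0.92) = −0.8301·ln(0.08) = 2.097 s.

2.10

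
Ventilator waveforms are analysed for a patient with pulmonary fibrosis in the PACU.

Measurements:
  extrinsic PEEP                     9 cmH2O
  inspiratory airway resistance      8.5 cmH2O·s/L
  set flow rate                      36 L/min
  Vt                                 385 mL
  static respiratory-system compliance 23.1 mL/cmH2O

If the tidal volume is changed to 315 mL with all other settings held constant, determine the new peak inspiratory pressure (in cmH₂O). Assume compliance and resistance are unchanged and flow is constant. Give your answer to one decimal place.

Flow: 36 L/min ÷ 60 = 0.6 L/s.
PIP = Vt/C + R·V̇ + PEEP (constant-flow equation of motion).
Only the elastic term changes: ΔPIP = ΔVt / C = (315 − 385) / 23.1 = -3.03 cmH2O.
Original PIP = 385/23.1 + 8.5×0.6 + 9 = 30.767 cmH2O; new PIP = 30.767 + (-3.03) = 27.737 cmH2O.

27.7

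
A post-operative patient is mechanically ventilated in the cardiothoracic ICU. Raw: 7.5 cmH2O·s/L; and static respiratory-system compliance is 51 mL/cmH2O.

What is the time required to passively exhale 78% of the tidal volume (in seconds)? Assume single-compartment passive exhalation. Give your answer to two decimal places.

τ = R × C = 7.5 × 51 mL/cmH2O = 7.5 × 0.051 L/cmH2O = 0.3825 s.
Exhaled fraction f = 1 − e^(−t/τ) → t = −τ·ln(1 − f) = −0.3825·ln(0.22) = 0.5792 s.

0.58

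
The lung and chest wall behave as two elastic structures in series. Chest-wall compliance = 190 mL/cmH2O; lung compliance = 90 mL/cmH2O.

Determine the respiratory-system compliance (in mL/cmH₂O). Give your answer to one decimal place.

Lung and chest wall are elastances in series: 1/Crs = 1/CL + 1/Ccw.
1/Crs = 1/90 + 1/190 = 0.01637.
Crs = 61.087 mL/cmH2O.

61.1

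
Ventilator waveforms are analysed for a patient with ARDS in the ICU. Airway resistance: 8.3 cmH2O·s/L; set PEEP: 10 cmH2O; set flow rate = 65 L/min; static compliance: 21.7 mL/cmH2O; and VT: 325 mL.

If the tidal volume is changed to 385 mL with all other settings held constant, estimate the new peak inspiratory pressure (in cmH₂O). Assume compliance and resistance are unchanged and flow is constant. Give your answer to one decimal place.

Flow: 65 L/min ÷ 60 = 1.0833 L/s.
PIP = Vt/C + R·V̇ + PEEP (constant-flow equation of motion).
Only the elastic term changes: ΔPIP = ΔVt / C = (385 − 325) / 21.7 = 2.765 cmH2O.
Original PIP = 325/21.7 + 8.3×1.0833 + 10 = 33.968 cmH2O; new PIP = 33.968 + (2.765) = 36.733 cmH2O.

36.7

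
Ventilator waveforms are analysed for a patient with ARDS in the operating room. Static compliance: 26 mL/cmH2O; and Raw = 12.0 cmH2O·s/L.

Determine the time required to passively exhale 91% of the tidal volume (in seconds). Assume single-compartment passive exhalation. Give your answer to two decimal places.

τ = R × C = 12.0 × 26 mL/cmH2O = 12.0 × 0.026 L/cmH2O = 0.312 s.
Exhaled fraction f = 1 − e^(−t/τ) → t = −τ·ln(1 − f) = −0.312·ln(0.09) = 0.7513 s.

0.75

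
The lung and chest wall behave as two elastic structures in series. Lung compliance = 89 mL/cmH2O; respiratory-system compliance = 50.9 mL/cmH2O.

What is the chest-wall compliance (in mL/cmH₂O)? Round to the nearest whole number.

1/Ccw = 1/Crs − 1/CL.
1/Ccw = 1/50.9 − 1/89 = 0.00841.
Ccw = 118.91 mL/cmH2O.

119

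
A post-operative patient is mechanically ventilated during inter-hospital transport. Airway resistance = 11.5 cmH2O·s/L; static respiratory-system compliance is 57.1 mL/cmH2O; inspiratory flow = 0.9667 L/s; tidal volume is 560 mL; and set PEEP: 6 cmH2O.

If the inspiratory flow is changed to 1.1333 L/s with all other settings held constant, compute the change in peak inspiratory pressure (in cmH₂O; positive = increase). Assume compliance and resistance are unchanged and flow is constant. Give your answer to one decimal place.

PIP = Vt/C + R·V̇ + PEEP (constant-flow equation of motion).
Only the resistive term changes: ΔPIP = R × ΔV̇ = 11.5 × (1.1333 − 0.9667) = 11.5 × 0.1666 = 1.916 cmH2O.

1.9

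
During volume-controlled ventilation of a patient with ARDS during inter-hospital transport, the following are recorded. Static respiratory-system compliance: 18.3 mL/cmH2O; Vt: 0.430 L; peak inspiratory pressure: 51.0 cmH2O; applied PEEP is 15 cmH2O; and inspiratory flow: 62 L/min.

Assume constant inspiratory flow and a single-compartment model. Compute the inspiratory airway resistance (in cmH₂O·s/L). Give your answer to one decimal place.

12.1

Flow: 62 L/min ÷ 60 = 1.0333 L/s.
Equation of motion (constant flow): PIP = Vt/C + R·V̇ + PEEP.
R·V̇ = PIP − Vt/C − PEEP = 51.0 − 430/18.3 − 15 = 51.0 − 23.497 − 15 = 12.503 cmH2O.
R = 12.503 / 1.0333 = 12.1 cmH2O·s/L.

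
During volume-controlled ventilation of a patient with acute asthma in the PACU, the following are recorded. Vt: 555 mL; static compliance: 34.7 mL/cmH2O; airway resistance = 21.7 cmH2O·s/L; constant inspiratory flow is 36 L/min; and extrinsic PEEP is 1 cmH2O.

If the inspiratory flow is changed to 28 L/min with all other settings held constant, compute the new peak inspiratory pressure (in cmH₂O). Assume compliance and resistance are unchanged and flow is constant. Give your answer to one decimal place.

Flow: 36 L/min ÷ 60 = 0.6 L/s.
New flow: 28 L/min ÷ 60 = 0.4667 L/s.
PIP = Vt/C + R·V̇ + PEEP (constant-flow equation of motion).
Only the resistive term changes: ΔPIP = R × ΔV̇ = 21.7 × (0.4667 − 0.6) = 21.7 × -0.1333 = -2.893 cmH2O.
Original PIP = 555/34.7 + 21.7×0.6 + 1 = 30.014 cmH2O; new PIP = 30.014 + (-2.893) = 27.121 cmH2O.

27.1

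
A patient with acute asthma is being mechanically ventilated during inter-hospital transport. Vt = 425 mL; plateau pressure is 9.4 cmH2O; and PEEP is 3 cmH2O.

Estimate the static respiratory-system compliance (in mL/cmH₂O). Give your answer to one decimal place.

Cstat = Vt / (Pplat − PEEP) = 425 / (9.4 − 3) = 425 / 6.4 = 66.406 mL/cmH2O.

66.4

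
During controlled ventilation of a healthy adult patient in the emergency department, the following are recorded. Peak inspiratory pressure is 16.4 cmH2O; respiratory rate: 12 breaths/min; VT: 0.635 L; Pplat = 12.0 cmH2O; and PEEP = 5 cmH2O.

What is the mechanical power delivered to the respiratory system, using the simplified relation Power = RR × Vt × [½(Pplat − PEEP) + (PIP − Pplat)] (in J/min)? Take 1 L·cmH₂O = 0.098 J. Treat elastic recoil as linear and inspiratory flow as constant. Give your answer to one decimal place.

Per-breath work = Vt × [½(Pplat−PEEP) + (PIP−Pplat)] = 0.635 × [0.5×7.0 + 4.4] = 0.635 × 7.9 = 5.017 L·cmH2O.
Power = 12 × 5.017 = 60.204 L·cmH2O/min.
× 0.098 J/(L·cmH2O) → 5.9 J/min.

5.9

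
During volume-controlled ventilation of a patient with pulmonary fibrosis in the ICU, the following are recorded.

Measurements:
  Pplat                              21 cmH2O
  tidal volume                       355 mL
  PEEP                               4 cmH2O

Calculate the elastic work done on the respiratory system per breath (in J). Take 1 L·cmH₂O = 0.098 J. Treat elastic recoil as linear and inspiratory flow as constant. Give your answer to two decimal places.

0.30

Elastic work ≈ ½ × (Pplat − PEEP) × Vt = 0.5 × (21 − 4) × 0.355 L = 0.5 × 17.0 × 0.355 = 3.018 L·cmH2O.
× 0.098 J/(L·cmH2O) → 0.2958 J.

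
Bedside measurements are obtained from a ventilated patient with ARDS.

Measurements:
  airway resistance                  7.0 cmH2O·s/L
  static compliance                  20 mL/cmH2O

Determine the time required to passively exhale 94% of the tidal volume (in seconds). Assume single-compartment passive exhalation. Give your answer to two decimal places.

0.39

τ = R × C = 7.0 × 20 mL/cmH2O = 7.0 × 0.020 L/cmH2O = 0.14 s.
Exhaled fraction f = 1 − e^(−t/τ) → t = −τ·ln(1 − f) = −0.14·ln(0.06) = 0.3939 s.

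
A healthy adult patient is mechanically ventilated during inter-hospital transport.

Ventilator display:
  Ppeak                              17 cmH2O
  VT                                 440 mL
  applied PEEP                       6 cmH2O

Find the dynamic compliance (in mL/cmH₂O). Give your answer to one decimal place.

Dynamic compliance = Vt / (PIP − PEEP) = 440 / (17 − 6) = 440 / 11.0 = 40.0 mL/cmH2O.

40.0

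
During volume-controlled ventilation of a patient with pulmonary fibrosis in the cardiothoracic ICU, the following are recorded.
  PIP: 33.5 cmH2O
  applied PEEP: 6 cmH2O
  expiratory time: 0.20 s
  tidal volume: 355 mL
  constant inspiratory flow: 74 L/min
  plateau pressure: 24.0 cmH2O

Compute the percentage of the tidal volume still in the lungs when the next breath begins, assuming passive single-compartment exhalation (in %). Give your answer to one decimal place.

26.8

Flow: 74 L/min ÷ 60 = 1.2333 L/s.
R = (PIP − Pplat)/V̇ = (33.5 − 24.0) / 1.2333 = 9.5/1.2333 = 7.703 cmH2O·s/L.
C = Vt/(Pplat − PEEP) = 355.0 / (24.0 − 6) = 355.0/18.0 = 19.722 mL/cmH2O.
τ = R × C = 7.703 × 0.01972 L/cmH2O = 0.1519 s.
Fraction remaining at end-expiration = e^(−Te/τ) = e^(−0.20/0.1519) = 0.268 → 26.8%.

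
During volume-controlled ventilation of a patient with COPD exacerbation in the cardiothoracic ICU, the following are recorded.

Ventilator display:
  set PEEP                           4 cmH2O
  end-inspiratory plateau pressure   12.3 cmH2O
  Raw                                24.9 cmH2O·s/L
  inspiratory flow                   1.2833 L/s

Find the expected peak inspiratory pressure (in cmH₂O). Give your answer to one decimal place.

PIP = Pplat + Raw × flow = 12.3 + 24.9 × 1.2833 = 12.3 + 31.954 = 44.254 cmH2O.

44.3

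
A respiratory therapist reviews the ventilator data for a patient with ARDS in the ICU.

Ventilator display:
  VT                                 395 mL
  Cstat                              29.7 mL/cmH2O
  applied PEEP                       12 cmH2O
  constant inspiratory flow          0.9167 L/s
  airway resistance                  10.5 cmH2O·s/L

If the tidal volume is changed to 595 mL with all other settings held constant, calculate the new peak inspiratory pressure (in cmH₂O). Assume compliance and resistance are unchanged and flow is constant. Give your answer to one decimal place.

PIP = Vt/C + R·V̇ + PEEP (constant-flow equation of motion).
Only the elastic term changes: ΔPIP = ΔVt / C = (595 − 395) / 29.7 = 6.734 cmH2O.
Original PIP = 395/29.7 + 10.5×0.9167 + 12 = 34.925 cmH2O; new PIP = 34.925 + (6.734) = 41.659 cmH2O.

41.7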